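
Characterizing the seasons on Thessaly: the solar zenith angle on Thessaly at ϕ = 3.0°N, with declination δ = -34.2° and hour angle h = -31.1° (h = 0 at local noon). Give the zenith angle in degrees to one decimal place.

cos θ_z = sin ϕ sin δ + cos ϕ cos δ cos h = -0.029417 + 0.707231 = 0.677814.
θ_z = arccos(0.677814) = 47.3°.

θ_z = 47.3°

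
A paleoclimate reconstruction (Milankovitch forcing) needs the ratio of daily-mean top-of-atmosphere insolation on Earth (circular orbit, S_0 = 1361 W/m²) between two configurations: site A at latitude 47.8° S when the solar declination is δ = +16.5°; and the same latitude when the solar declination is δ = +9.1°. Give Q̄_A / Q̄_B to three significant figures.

— Configuration A (ϕ=-47.8°):
cos h₀ = −tan(-47.8°) tan(+16.500°) = 0.3267, h₀ = 1.2380 rad.
Bracket: h₀ sin ϕ sin δ + cos ϕ cos δ sin h₀ = 1.2380×-0.74080×0.28402 + 0.67172×0.95882×0.94514 = -0.260478 + 0.608726 = 0.348248.
Q̄ = (S_0/π) × [bracket] = (1361/π) × 0.348248 = 150.87 W/m².
— Configuration B (ϕ=-47.8°):
cos h₀ = −tan(-47.8°) tan(+9.100°) = 0.1766, h₀ = 1.3932 rad.
Bracket: h₀ sin ϕ sin δ + cos ϕ cos δ sin h₀ = 1.3932×-0.74080×0.15816 + 0.67172×0.98741×0.98427 = -0.163234 + 0.652830 = 0.489596.
Q̄ = (S_0/π) × [bracket] = (1361/π) × 0.489596 = 212.10 W/m².
Ratio Q̄_A / Q̄_B = 150.87 / 212.10 = 0.7113.

Q̄_A / Q̄_B ≈ 0.711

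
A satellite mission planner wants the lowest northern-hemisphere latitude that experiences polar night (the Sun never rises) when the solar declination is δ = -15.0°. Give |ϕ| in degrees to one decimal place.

Polar night requires cos h₀ = −tan ϕ tan δ ≥ 1, i.e. tan ϕ tan δ ≤ −1.
The boundary is |tan ϕ| · |tan δ| = 1, so |ϕ| = 90° − |δ| = 90° − 15.0° = 75.0° in the northern hemisphere.

|ϕ| = 75.0°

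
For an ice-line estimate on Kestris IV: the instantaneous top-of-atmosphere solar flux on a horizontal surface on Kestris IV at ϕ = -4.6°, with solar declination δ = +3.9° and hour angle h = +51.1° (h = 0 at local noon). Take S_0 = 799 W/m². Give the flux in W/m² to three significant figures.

495 W/m²

cos θ_z = sin ϕ sin δ + cos ϕ cos δ cos h = -0.005455 + 0.624491 = 0.619036.
Flux = S_0 · cos θ_z = 799 × 0.619036 = 494.6 W/m².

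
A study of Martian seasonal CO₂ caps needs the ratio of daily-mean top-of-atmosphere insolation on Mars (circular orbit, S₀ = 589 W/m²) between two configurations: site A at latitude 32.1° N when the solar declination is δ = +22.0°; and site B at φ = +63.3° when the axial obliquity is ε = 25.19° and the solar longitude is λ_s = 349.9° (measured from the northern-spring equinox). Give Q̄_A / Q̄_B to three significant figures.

— Configuration A (φ=+32.1°):
cos H₀ = −tan(+32.1°) tan(+22.000°) = -0.2534, H₀ = 1.8270 rad.
Bracket: H₀ sin φ sin δ + cos φ cos δ sin H₀ = 1.8270×0.53140×0.37461 + 0.84712×0.92718×0.96735 = 0.363697 + 0.759788 = 1.123485.
Q̄ = (S₀/π) × [bracket] = (589/π) × 1.123485 = 210.64 W/m².
— Configuration B (φ=+63.3°):
Solar declination: sin δ = sin ε · sin λ_s = sin 25.19° × sin 349.9° = -0.07464, so δ = -4.281°.
cos H₀ = −tan(+63.3°) tan(-4.281°) = 0.1488, H₀ = 1.4214 rad.
Bracket: H₀ sin φ sin δ + cos φ cos δ sin H₀ = 1.4214×0.89337×-0.07464 + 0.44932×0.99721×0.98886 = -0.094781 + 0.443075 = 0.348294.
Q̄ = (S₀/π) × [bracket] = (589/π) × 0.348294 = 65.300 W/m².
Ratio Q̄_A / Q̄_B = 210.64 / 65.300 = 3.226.

Q̄_A / Q̄_B ≈ 3.23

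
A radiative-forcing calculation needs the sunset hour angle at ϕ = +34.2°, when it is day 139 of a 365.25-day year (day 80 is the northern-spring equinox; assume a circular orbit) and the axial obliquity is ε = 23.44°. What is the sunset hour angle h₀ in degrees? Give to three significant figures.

h₀ = 104°

Solar longitude: L_s = 360° × (139 − 80)/365.25 = 58.152°.
sin δ = sin 23.44° × sin 58.152° = 0.33790, so δ = +19.749°.
cos h₀ = −tan ϕ · tan δ = −tan(+34.2°) × tan(+19.749°) = -0.2440, so h₀ = 1.8173 rad = 104.12°.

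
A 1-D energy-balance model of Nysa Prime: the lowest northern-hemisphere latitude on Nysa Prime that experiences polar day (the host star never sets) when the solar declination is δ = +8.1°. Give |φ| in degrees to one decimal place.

Polar day requires cos H₀ = −tan φ tan δ ≤ −1, i.e. tan φ tan δ ≥ 1.
The boundary is |tan φ| · |tan δ| = 1, so |φ| = 90° − |δ| = 90° − 8.1° = 81.9° in the northern hemisphere.

|φ| = 81.9°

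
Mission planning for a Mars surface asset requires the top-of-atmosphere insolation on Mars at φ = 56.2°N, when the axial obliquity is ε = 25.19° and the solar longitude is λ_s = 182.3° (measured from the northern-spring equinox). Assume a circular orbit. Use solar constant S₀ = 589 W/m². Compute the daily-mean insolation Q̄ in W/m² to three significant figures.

Q̄ ≈ 100 W/m²

Solar declination: sin δ = sin ε · sin λ_s = sin 25.19° × sin 182.3° = -0.01708, so δ = -0.979°.
cos H₀ = −tan(+56.2°) tan(-0.979°) = 0.0255, H₀ = 1.5453 rad.
Bracket: H₀ sin φ sin δ + cos φ cos δ sin H₀ = 1.5453×0.83098×-0.01708 + 0.55630×0.99985×0.99967 = -0.021933 + 0.556033 = 0.534100.
Q̄ = (S₀/π) × [bracket] = (589/π) × 0.534100 = 100.1 W/m².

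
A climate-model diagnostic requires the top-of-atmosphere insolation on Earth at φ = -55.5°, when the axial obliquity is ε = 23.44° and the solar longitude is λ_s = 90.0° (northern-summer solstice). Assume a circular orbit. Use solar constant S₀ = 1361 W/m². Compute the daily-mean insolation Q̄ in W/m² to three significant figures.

Solar declination: sin δ = sin ε · sin λ_s = sin 23.44° × sin 90.0° = 0.39779, so δ = +23.440°.
cos H₀ = −tan(-55.5°) tan(+23.440°) = 0.6308, H₀ = 0.8882 rad.
Bracket: H₀ sin φ sin δ + cos φ cos δ sin H₀ = 0.8882×-0.82413×0.39779 + 0.56641×0.91748×0.77591 = -0.291179 + 0.403217 = 0.112038.
Q̄ = (S₀/π) × [bracket] = (1361/π) × 0.112038 = 48.54 W/m².

Q̄ ≈ 48.5 W/m²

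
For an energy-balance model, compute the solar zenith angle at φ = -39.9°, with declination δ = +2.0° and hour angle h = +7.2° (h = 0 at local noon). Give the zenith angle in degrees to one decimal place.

θ_z = 42.4°

cos θ_z = sin φ sin δ + cos φ cos δ cos h = -0.022386 + 0.760652 = 0.738266.
θ_z = arccos(0.738266) = 42.4°.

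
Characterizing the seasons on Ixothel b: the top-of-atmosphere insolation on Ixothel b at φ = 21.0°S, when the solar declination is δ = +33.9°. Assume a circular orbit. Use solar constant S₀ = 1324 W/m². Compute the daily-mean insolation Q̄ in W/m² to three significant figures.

Q̄ ≈ 205 W/m²

cos H₀ = −tan(-21.0°) tan(+33.900°) = 0.2579, H₀ = 1.3099 rad.
Bracket: H₀ sin φ sin δ + cos φ cos δ sin H₀ = 1.3099×-0.35837×0.55775 + 0.93358×0.83001×0.96616 = -0.261824 + 0.748659 = 0.486835.
Q̄ = (S₀/π) × [bracket] = (1324/π) × 0.486835 = 205.2 W/m².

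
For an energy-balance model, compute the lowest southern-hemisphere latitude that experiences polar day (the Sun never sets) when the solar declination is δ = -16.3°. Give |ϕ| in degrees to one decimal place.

|ϕ| = 73.7°

Polar day requires cos h₀ = −tan ϕ tan δ ≤ −1, i.e. tan ϕ tan δ ≥ 1.
The boundary is |tan ϕ| · |tan δ| = 1, so |ϕ| = 90° − |δ| = 90° − 16.3° = 73.7° in the southern hemisphere.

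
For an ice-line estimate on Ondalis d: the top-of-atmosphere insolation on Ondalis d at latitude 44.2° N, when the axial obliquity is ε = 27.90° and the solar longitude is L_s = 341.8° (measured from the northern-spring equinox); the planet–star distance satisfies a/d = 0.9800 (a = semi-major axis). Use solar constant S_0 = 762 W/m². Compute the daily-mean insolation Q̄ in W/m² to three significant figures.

Q̄ ≈ 130 W/m²

Solar declination: sin δ = sin ε · sin L_s = sin 27.90° × sin 341.8° = -0.14615, so δ = -8.404°.
cos h₀ = −tan(+44.2°) tan(-8.404°) = 0.1437, h₀ = 1.4266 rad.
Bracket: h₀ sin ϕ sin δ + cos ϕ cos δ sin h₀ = 1.4266×0.69717×-0.14615 + 0.71691×0.98926×0.98963 = -0.145358 + 0.701856 = 0.556498.
Inverse-square distance factor (a/d)² = 0.9800² = 0.960400.
Q̄ = (S_0/π) × 0.960400 × [bracket] = (762/π) × 0.960400 × 0.556498 = 129.6 W/m².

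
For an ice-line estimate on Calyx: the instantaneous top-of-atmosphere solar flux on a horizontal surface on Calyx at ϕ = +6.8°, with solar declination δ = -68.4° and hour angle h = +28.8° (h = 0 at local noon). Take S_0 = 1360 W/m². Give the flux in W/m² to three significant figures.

cos θ_z = sin ϕ sin δ + cos ϕ cos δ cos h = -0.110089 + 0.320321 = 0.210232.
Flux = S_0 · cos θ_z = 1360 × 0.210232 = 285.9 W/m².

286 W/m²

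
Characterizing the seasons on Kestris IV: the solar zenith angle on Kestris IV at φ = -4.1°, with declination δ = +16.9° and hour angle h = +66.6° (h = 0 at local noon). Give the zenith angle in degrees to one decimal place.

θ_z = 69.0°

cos θ_z = sin φ sin δ + cos φ cos δ cos h = -0.020784 + 0.379024 = 0.358240.
θ_z = arccos(0.358240) = 69.0°.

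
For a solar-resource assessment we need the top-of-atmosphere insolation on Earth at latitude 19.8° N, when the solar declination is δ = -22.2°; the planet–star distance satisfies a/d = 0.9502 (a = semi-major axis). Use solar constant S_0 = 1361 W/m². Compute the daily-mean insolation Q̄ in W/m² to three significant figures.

cos h₀ = −tan(+19.8°) tan(-22.200°) = 0.1469, h₀ = 1.4233 rad.
Bracket: h₀ sin ϕ sin δ + cos ϕ cos δ sin h₀ = 1.4233×0.33874×-0.37784 + 0.94088×0.92587×0.98915 = -0.182167 + 0.861681 = 0.679514.
Inverse-square distance factor (a/d)² = 0.9502² = 0.902880.
Q̄ = (S_0/π) × 0.902880 × [bracket] = (1361/π) × 0.902880 × 0.679514 = 265.8 W/m².

Q̄ ≈ 266 W/m²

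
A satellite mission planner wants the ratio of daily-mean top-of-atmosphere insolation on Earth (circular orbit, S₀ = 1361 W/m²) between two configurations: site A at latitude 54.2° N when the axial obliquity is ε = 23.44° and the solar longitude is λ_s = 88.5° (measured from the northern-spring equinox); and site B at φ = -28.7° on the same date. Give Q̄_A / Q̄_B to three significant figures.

Q̄_A / Q̄_B ≈ 2.17

— Configuration A (φ=+54.2°):
Solar declination: sin δ = sin ε · sin λ_s = sin 23.44° × sin 88.5° = 0.39765, so δ = +23.431°.
cos H₀ = −tan(+54.2°) tan(+23.431°) = -0.6009, H₀ = 2.2154 rad.
Bracket: H₀ sin φ sin δ + cos φ cos δ sin H₀ = 2.2154×0.81106×0.39765 + 0.58496×0.91754×0.79932 = 0.714506 + 0.429014 = 1.143520.
Q̄ = (S₀/π) × [bracket] = (1361/π) × 1.143520 = 495.40 W/m².
— Configuration B (φ=-28.7°):
cos H₀ = −tan(-28.7°) tan(+23.431°) = 0.2373, H₀ = 1.3312 rad.
Bracket: H₀ sin φ sin δ + cos φ cos δ sin H₀ = 1.3312×-0.48022×0.39765 + 0.87715×0.91754×0.97144 = -0.254205 + 0.781835 = 0.527630.
Q̄ = (S₀/π) × [bracket] = (1361/π) × 0.527630 = 228.58 W/m².
Ratio Q̄_A / Q̄_B = 495.40 / 228.58 = 2.167.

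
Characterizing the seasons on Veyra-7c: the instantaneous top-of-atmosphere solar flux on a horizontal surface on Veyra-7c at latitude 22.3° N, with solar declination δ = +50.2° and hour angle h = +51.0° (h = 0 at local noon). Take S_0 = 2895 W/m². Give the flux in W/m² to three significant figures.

cos θ_z = sin ϕ sin δ + cos ϕ cos δ cos h = 0.291530 + 0.372706 = 0.664236.
Flux = S_0 · cos θ_z = 2895 × 0.664236 = 1923 W/m².

1.92e+03 W/m²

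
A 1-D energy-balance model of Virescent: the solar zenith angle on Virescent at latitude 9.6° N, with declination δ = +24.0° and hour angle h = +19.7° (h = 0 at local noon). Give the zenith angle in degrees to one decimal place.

cos θ_z = sin φ sin δ + cos φ cos δ cos h = 0.067831 + 0.848032 = 0.915863.
θ_z = arccos(0.915863) = 23.7°.

θ_z = 23.7°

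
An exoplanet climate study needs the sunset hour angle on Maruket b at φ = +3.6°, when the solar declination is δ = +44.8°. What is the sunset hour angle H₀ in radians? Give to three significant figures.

cos H₀ = −tan φ · tan δ = −tan(+3.6°) × tan(+44.800°) = -0.0625, so H₀ = 1.6333 rad = 93.58°.

H₀ = 1.63 rad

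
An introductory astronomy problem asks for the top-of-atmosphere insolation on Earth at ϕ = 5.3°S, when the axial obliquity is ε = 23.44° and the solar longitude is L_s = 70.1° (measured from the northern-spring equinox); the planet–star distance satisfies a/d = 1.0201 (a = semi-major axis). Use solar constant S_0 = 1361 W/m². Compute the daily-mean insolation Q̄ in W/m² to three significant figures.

Solar declination: sin δ = sin ε · sin L_s = sin 23.44° × sin 70.1° = 0.37404, so δ = +21.965°.
cos h₀ = −tan(-5.3°) tan(+21.965°) = 0.0374, h₀ = 1.5334 rad.
Bracket: h₀ sin ϕ sin δ + cos ϕ cos δ sin h₀ = 1.5334×-0.09237×0.37404 + 0.99572×0.92741×0.99930 = -0.052979 + 0.922794 = 0.869815.
Inverse-square distance factor (a/d)² = 1.0201² = 1.040604.
Q̄ = (S_0/π) × 1.040604 × [bracket] = (1361/π) × 1.040604 × 0.869815 = 392.1 W/m².

Q̄ ≈ 392 W/m²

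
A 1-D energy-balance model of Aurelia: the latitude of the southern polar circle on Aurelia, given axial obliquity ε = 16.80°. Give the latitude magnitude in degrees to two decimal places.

The polar circle is the lowest latitude that experiences at least one full rotation of continuous darkness at the northern-summer solstice; it lies at |φ| = 90° − ε = 90° − 16.80° = 73.20°.

73.20°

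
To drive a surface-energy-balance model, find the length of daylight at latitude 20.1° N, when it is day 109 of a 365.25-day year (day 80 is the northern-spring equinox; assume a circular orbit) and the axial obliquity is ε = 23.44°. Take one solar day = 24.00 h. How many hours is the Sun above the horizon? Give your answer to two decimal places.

Solar longitude: L_s = 360° × (109 − 80)/365.25 = 28.583°.
sin δ = sin 23.44° × sin 28.583° = 0.19032, so δ = +10.971°.
cos h₀ = −tan ϕ · tan δ = −tan(+20.1°) × tan(+10.971°) = -0.0709, so h₀ = 1.6418 rad = 94.07°.
Daylight = 2h₀/(2π) × 24.00 h = (1.6418/π) × 24.00 = 12.54 h.

12.54 h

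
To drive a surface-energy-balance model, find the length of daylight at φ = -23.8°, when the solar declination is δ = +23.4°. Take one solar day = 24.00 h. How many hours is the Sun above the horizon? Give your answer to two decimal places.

10.53 h

cos H₀ = −tan φ · tan δ = −tan(-23.8°) × tan(+23.400°) = 0.1909, so H₀ = 1.3788 rad = 79.00°.
Daylight = 2H₀/(2π) × 24.00 h = (1.3788/π) × 24.00 = 10.53 h.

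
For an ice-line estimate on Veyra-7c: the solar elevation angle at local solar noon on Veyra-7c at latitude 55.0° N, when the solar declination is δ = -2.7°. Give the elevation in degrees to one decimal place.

At local noon the hour angle is zero, so the zenith angle equals |φ − δ| = |+55.0° − (-2.700°)| = 57.700°.
Elevation = 90° − 57.700° = 32.3°.

32.3°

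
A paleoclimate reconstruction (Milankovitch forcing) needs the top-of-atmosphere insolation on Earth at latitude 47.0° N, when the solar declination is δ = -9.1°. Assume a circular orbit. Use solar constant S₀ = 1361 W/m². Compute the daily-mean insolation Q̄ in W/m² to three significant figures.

cos H₀ = −tan(+47.0°) tan(-9.100°) = 0.1718, H₀ = 1.3982 rad.
Bracket: H₀ sin φ sin δ + cos φ cos δ sin H₀ = 1.3982×0.73135×-0.15816 + 0.68200×0.98741×0.98514 = -0.161730 + 0.663407 = 0.501677.
Q̄ = (S₀/π) × [bracket] = (1361/π) × 0.501677 = 217.3 W/m².

Q̄ ≈ 217 W/m²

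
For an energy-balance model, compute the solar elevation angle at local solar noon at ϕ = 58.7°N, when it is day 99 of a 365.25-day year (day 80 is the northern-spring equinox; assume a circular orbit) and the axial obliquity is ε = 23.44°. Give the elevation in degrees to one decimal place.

Solar longitude: L_s = 360° × (99 − 80)/365.25 = 18.727°.
sin δ = sin 23.44° × sin 18.727° = 0.12771, so δ = +7.337°.
At local noon the hour angle is zero, so the zenith angle equals |ϕ − δ| = |+58.7° − (+7.337°)| = 51.363°.
Elevation = 90° − 51.363° = 38.6°.

38.6°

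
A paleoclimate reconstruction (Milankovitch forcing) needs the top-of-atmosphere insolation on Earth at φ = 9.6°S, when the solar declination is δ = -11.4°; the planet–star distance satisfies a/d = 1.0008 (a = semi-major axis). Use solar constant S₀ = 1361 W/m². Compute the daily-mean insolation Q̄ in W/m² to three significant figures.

cos H₀ = −tan(-9.6°) tan(-11.400°) = -0.0341, H₀ = 1.6049 rad.
Bracket: H₀ sin φ sin δ + cos φ cos δ sin H₀ = 1.6049×-0.16677×-0.19766 + 0.98600×0.98027×0.99942 = 0.052904 + 0.965986 = 1.018890.
Inverse-square distance factor (a/d)² = 1.0008² = 1.001601.
Q̄ = (S₀/π) × 1.001601 × [bracket] = (1361/π) × 1.001601 × 1.018890 = 442.1 W/m².

Q̄ ≈ 442 W/m²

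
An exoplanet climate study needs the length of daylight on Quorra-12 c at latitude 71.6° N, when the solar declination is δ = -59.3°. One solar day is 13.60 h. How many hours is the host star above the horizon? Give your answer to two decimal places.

cos H₀ = −tan φ · tan δ = 5.0629 ≥ 1, so the host star never rises (polar night) and H₀ = 0.
Daylight = 2H₀/(2π) × 13.60 h = (0.0000/π) × 13.60 = 0.00 h.

0.00 h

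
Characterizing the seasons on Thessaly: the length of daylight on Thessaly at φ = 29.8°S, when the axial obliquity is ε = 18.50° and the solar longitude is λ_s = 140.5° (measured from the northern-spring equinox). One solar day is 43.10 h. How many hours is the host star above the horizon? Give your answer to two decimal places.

Solar declination: sin δ = sin ε · sin λ_s = sin 18.50° × sin 140.5° = 0.20183, so δ = +11.644°.
cos H₀ = −tan φ · tan δ = −tan(-29.8°) × tan(+11.644°) = 0.1180, so H₀ = 1.4525 rad = 83.22°.
Daylight = 2H₀/(2π) × 43.10 h = (1.4525/π) × 43.10 = 19.93 h.

19.93 h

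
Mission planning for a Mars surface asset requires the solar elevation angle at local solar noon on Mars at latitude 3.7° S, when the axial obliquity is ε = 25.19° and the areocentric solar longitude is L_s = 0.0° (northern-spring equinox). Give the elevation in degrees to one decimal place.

86.3°

sin δ = sin 25.19° × sin 0.0° = 0.00000, so δ = +0.000°.
At local noon the hour angle is zero, so the zenith angle equals |ϕ − δ| = |-3.7° − (+0.000°)| = 3.700°.
Elevation = 90° − 3.700° = 86.3°.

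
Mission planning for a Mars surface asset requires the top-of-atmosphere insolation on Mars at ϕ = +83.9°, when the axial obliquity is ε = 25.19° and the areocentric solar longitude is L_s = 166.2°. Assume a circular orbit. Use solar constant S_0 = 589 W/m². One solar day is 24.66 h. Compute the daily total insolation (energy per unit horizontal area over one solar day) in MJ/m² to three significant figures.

5.29 MJ/m²

sin δ = sin 25.19° × sin 166.2° = 0.10152, so δ = +5.827°.
cos h₀ = −tan(+83.9°) tan(+5.827°) = -0.9549, h₀ = 2.8402 rad.
Bracket: h₀ sin ϕ sin δ + cos ϕ cos δ sin h₀ = 2.8402×0.99434×0.10152 + 0.10626×0.99483×0.29684 = 0.286705 + 0.031379 = 0.318084.
Q̄ = (S_0/π) × [bracket] = (589/π) × 0.318084 = 59.636 W/m².
Daily total = Q̄ × 24.66 h × 3600 s/h = 59.636 × 24.66 × 3600 / 10⁶ = 5.294 MJ/m².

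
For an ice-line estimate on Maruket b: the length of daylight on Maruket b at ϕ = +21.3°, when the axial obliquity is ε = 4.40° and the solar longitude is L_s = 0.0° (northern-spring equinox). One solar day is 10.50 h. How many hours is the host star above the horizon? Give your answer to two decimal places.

5.25 h

Solar declination: sin δ = sin ε · sin L_s = sin 4.40° × sin 0.0° = 0.00000, so δ = +0.000°.
cos h₀ = −tan ϕ · tan δ = −tan(+21.3°) × tan(+0.000°) = -0.0000, so h₀ = 1.5708 rad = 90.00°.
Daylight = 2h₀/(2π) × 10.50 h = (1.5708/π) × 10.50 = 5.25 h.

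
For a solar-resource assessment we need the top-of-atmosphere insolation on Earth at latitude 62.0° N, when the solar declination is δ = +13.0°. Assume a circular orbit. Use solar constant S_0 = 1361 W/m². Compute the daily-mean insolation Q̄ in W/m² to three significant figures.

Q̄ ≈ 352 W/m²

cos h₀ = −tan(+62.0°) tan(+13.000°) = -0.4342, h₀ = 2.0199 rad.
Bracket: h₀ sin ϕ sin δ + cos ϕ cos δ sin h₀ = 2.0199×0.88295×0.22495 + 0.46947×0.97437×0.90082 = 0.401192 + 0.412069 = 0.813261.
Q̄ = (S_0/π) × [bracket] = (1361/π) × 0.813261 = 352.3 W/m².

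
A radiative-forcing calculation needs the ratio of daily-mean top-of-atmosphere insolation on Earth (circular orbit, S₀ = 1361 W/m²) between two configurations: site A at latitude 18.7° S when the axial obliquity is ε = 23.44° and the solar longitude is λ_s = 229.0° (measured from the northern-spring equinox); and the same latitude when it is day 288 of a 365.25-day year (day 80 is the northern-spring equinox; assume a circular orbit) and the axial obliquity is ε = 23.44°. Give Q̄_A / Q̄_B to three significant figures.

— Configuration A (φ=-18.7°):
Solar declination: sin δ = sin ε · sin λ_s = sin 23.44° × sin 229.0° = -0.30021, so δ = -17.471°.
cos H₀ = −tan(-18.7°) tan(-17.471°) = -0.1065, H₀ = 1.6775 rad.
Bracket: H₀ sin φ sin δ + cos φ cos δ sin H₀ = 1.6775×-0.32061×-0.30021 + 0.94721×0.95387×0.99431 = 0.161460 + 0.898374 = 1.059834.
Q̄ = (S₀/π) × [bracket] = (1361/π) × 1.059834 = 459.14 W/m².
— Configuration B (φ=-18.7°):
Solar longitude: λ_s = 360° × (288 − 80)/365.25 = 205.010°.
sin δ = sin 23.44° × sin 205.010° = -0.16818, so δ = -9.682°.
cos H₀ = −tan(-18.7°) tan(-9.682°) = -0.0577, H₀ = 1.6286 rad.
Bracket: H₀ sin φ sin δ + cos φ cos δ sin H₀ = 1.6286×-0.32061×-0.16818 + 0.94721×0.98576×0.99833 = 0.087814 + 0.932162 = 1.019976.
Q̄ = (S₀/π) × [bracket] = (1361/π) × 1.019976 = 441.87 W/m².
Ratio Q̄_A / Q̄_B = 459.14 / 441.87 = 1.039.

Q̄_A / Q̄_B ≈ 1.04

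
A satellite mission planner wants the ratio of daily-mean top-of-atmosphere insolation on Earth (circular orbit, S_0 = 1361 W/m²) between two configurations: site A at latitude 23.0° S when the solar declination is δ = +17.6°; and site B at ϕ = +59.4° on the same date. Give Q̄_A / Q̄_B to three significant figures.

— Configuration A (ϕ=-23.0°):
cos h₀ = −tan(-23.0°) tan(+17.600°) = 0.1347, h₀ = 1.4357 rad.
Bracket: h₀ sin ϕ sin δ + cos ϕ cos δ sin h₀ = 1.4357×-0.39073×0.30237 + 0.92050×0.95319×0.99089 = -0.169621 + 0.869418 = 0.699797.
Q̄ = (S_0/π) × [bracket] = (1361/π) × 0.699797 = 303.17 W/m².
— Configuration B (ϕ=+59.4°):
cos h₀ = −tan(+59.4°) tan(+17.600°) = -0.5364, h₀ = 2.1369 rad.
Bracket: h₀ sin ϕ sin δ + cos ϕ cos δ sin h₀ = 2.1369×0.86074×0.30237 + 0.50904×0.95319×0.84397 = 0.556154 + 0.409504 = 0.965658.
Q̄ = (S_0/π) × [bracket] = (1361/π) × 0.965658 = 418.34 W/m².
Ratio Q̄_A / Q̄_B = 303.17 / 418.34 = 0.7247.

Q̄_A / Q̄_B ≈ 0.725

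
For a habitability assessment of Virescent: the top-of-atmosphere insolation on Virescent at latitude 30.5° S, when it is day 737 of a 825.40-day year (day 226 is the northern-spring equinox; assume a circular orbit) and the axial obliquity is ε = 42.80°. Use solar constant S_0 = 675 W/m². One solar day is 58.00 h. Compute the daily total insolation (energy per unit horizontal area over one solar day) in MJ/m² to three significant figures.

52.4 MJ/m²

Solar longitude: L_s = 360° × (737 − 226)/825.40 = 222.874°.
sin δ = sin 42.80° × sin 222.874° = -0.46228, so δ = -27.534°.
cos h₀ = −tan(-30.5°) tan(-27.534°) = -0.3071, h₀ = 1.8829 rad.
Bracket: h₀ sin ϕ sin δ + cos ϕ cos δ sin h₀ = 1.8829×-0.50754×-0.46228 + 0.86163×0.88673×0.95168 = 0.441777 + 0.727115 = 1.168892.
Q̄ = (S_0/π) × [bracket] = (675/π) × 1.168892 = 251.15 W/m².
Daily total = Q̄ × 58.00 h × 3600 s/h = 251.15 × 58.00 × 3600 / 10⁶ = 52.44 MJ/m².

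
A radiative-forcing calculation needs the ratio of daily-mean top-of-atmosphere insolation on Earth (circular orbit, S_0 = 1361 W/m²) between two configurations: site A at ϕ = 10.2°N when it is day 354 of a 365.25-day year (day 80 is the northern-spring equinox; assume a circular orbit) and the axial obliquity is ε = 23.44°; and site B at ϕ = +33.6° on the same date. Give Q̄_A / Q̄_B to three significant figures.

Q̄_A / Q̄_B ≈ 1.77

— Configuration A (ϕ=+10.2°):
Solar longitude: L_s = 360° × (354 − 80)/365.25 = 270.062°.
sin δ = sin 23.44° × sin 270.062° = -0.39779, so δ = -23.440°.
cos h₀ = −tan(+10.2°) tan(-23.440°) = 0.0780, h₀ = 1.4927 rad.
Bracket: h₀ sin ϕ sin δ + cos ϕ cos δ sin h₀ = 1.4927×0.17708×-0.39779 + 0.98420×0.91748×0.99695 = -0.105147 + 0.900230 = 0.795083.
Q̄ = (S_0/π) × [bracket] = (1361/π) × 0.795083 = 344.45 W/m².
— Configuration B (ϕ=+33.6°):
cos h₀ = −tan(+33.6°) tan(-23.440°) = 0.2881, h₀ = 1.2786 rad.
Bracket: h₀ sin ϕ sin δ + cos ϕ cos δ sin h₀ = 1.2786×0.55339×-0.39779 + 0.83292×0.91748×0.95761 = -0.281462 + 0.731794 = 0.450332.
Q̄ = (S_0/π) × [bracket] = (1361/π) × 0.450332 = 195.09 W/m².
Ratio Q̄_A / Q̄_B = 344.45 / 195.09 = 1.766.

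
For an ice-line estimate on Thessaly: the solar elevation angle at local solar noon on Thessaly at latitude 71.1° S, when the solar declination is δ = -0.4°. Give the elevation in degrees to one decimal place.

19.3°

At local noon the hour angle is zero, so the zenith angle equals |φ − δ| = |-71.1° − (-0.400°)| = 70.700°.
Elevation = 90° − 70.700° = 19.3°.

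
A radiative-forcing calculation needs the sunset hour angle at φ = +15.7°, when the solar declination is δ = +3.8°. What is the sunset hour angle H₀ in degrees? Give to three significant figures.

cos H₀ = −tan φ · tan δ = −tan(+15.7°) × tan(+3.800°) = -0.0187, so H₀ = 1.5895 rad = 91.07°.

H₀ = 91.1°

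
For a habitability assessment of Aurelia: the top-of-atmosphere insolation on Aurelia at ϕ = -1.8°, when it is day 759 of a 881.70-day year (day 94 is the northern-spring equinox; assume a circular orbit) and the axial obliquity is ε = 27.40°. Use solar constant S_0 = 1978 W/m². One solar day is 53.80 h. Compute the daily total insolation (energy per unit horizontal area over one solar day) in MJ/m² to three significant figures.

111 MJ/m²

Solar longitude: L_s = 360° × (759 − 94)/881.70 = 271.521°.
sin δ = sin 27.40° × sin 271.521° = -0.46004, so δ = -27.390°.
cos h₀ = −tan(-1.8°) tan(-27.390°) = -0.0163, h₀ = 1.5871 rad.
Bracket: h₀ sin ϕ sin δ + cos ϕ cos δ sin h₀ = 1.5871×-0.03141×-0.46004 + 0.99951×0.88790×0.99987 = 0.022933 + 0.887350 = 0.910283.
Q̄ = (S_0/π) × [bracket] = (1978/π) × 0.910283 = 573.13 W/m².
Daily total = Q̄ × 53.80 h × 3600 s/h = 573.13 × 53.80 × 3600 / 10⁶ = 111.0 MJ/m².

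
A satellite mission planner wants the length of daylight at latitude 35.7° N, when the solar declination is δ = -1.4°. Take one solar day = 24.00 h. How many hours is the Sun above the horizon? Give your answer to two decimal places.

cos H₀ = −tan φ · tan δ = −tan(+35.7°) × tan(-1.400°) = 0.0176, so H₀ = 1.5532 rad = 88.99°.
Daylight = 2H₀/(2π) × 24.00 h = (1.5532/π) × 24.00 = 11.87 h.

11.87 h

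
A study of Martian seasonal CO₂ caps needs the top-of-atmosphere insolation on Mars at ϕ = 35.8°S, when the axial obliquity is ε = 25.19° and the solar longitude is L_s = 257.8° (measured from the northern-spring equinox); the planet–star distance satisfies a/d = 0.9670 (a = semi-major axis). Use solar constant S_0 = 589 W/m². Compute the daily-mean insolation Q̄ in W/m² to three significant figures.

Q̄ ≈ 203 W/m²

Solar declination: sin δ = sin ε · sin L_s = sin 25.19° × sin 257.8° = -0.41601, so δ = -24.583°.
cos h₀ = −tan(-35.8°) tan(-24.583°) = -0.3299, h₀ = 1.9070 rad.
Bracket: h₀ sin ϕ sin δ + cos ϕ cos δ sin h₀ = 1.9070×-0.58496×-0.41601 + 0.81106×0.90936×0.94400 = 0.464067 + 0.696243 = 1.160310.
Inverse-square distance factor (a/d)² = 0.9670² = 0.935089.
Q̄ = (S_0/π) × 0.935089 × [bracket] = (589/π) × 0.935089 × 1.160310 = 203.4 W/m².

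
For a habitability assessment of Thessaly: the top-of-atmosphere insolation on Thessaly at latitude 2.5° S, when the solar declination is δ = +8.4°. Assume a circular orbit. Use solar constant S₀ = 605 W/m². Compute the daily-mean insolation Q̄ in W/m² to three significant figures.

Q̄ ≈ 188 W/m²

cos H₀ = −tan(-2.5°) tan(+8.400°) = 0.0064, H₀ = 1.5643 rad.
Bracket: H₀ sin φ sin δ + cos φ cos δ sin H₀ = 1.5643×-0.04362×0.14608 + 0.99905×0.98927×0.99998 = -0.009968 + 0.988310 = 0.978342.
Q̄ = (S₀/π) × [bracket] = (605/π) × 0.978342 = 188.4 W/m².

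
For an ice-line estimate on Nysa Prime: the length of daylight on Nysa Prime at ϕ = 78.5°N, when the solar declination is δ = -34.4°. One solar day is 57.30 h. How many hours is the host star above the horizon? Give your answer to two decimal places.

0.00 h

cos h₀ = −tan ϕ · tan δ = 3.3655 ≥ 1, so the host star never rises (polar night) and h₀ = 0.
Daylight = 2h₀/(2π) × 57.30 h = (0.0000/π) × 57.30 = 0.00 h.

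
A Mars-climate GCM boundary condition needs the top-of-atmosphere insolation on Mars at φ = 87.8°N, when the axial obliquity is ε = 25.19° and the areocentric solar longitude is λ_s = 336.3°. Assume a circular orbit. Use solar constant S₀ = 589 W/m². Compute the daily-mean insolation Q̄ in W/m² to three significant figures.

sin δ = sin 25.19° × sin 336.3° = -0.17108, so δ = -9.850°.
cos H₀ = −tan(+87.8°) tan(-9.850°) = 4.5199 ≥ 1 ⇒ polar night, H₀ = 0 and Q̄ = 0.

Q̄ ≈ 0.00 W/m²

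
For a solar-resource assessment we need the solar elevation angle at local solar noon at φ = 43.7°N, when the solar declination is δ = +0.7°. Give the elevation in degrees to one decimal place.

47.0°

At local noon the hour angle is zero, so the zenith angle equals |φ − δ| = |+43.7° − (+0.700°)| = 43.000°.
Elevation = 90° − 43.000° = 47.0°.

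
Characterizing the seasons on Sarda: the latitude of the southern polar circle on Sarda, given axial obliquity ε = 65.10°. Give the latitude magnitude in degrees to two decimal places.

The polar circle is the lowest latitude that experiences at least one full rotation of continuous darkness at the northern-summer solstice; it lies at |φ| = 90° − ε = 90° − 65.10° = 24.90°.

24.90°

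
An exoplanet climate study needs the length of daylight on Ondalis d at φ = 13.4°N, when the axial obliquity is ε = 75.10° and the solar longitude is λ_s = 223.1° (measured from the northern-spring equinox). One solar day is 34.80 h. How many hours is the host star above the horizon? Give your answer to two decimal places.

Solar declination: sin δ = sin ε · sin λ_s = sin 75.10° × sin 223.1° = -0.66030, so δ = -41.323°.
cos H₀ = −tan φ · tan δ = −tan(+13.4°) × tan(-41.323°) = 0.2095, so H₀ = 1.3598 rad = 77.91°.
Daylight = 2H₀/(2π) × 34.80 h = (1.3598/π) × 34.80 = 15.06 h.

15.06 h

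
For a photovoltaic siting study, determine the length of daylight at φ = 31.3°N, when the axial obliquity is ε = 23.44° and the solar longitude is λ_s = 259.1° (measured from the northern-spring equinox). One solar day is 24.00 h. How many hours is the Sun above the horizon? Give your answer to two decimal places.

Solar declination: sin δ = sin ε · sin λ_s = sin 23.44° × sin 259.1° = -0.39061, so δ = -22.993°.
cos H₀ = −tan φ · tan δ = −tan(+31.3°) × tan(-22.993°) = 0.2580, so H₀ = 1.3099 rad = 75.05°.
Daylight = 2H₀/(2π) × 24.00 h = (1.3099/π) × 24.00 = 10.01 h.

10.01 h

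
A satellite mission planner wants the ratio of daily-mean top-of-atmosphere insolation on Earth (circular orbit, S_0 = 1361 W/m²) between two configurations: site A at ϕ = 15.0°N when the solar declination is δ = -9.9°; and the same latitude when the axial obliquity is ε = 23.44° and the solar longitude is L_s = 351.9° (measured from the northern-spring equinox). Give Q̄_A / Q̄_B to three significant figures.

— Configuration A (ϕ=+15.0°):
cos h₀ = −tan(+15.0°) tan(-9.900°) = 0.0468, h₀ = 1.5240 rad.
Bracket: h₀ sin ϕ sin δ + cos ϕ cos δ sin h₀ = 1.5240×0.25882×-0.17193 + 0.96593×0.98511×0.99891 = -0.067816 + 0.950510 = 0.882694.
Q̄ = (S_0/π) × [bracket] = (1361/π) × 0.882694 = 382.40 W/m².
— Configuration B (ϕ=+15.0°):
Solar declination: sin δ = sin ε · sin L_s = sin 23.44° × sin 351.9° = -0.05605, so δ = -3.213°.
cos h₀ = −tan(+15.0°) tan(-3.213°) = 0.0150, h₀ = 1.5558 rad.
Bracket: h₀ sin ϕ sin δ + cos ϕ cos δ sin h₀ = 1.5558×0.25882×-0.05605 + 0.96593×0.99843×0.99989 = -0.022570 + 0.964307 = 0.941737.
Q̄ = (S_0/π) × [bracket] = (1361/π) × 0.941737 = 407.98 W/m².
Ratio Q̄_A / Q̄_B = 382.40 / 407.98 = 0.9373.

Q̄_A / Q̄_B ≈ 0.937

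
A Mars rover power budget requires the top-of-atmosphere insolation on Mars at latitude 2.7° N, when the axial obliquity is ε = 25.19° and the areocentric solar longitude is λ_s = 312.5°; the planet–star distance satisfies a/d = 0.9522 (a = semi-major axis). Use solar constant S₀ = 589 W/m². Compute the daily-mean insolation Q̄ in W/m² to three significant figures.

sin δ = sin 25.19° × sin 312.5° = -0.31380, so δ = -18.288°.
cos H₀ = −tan(+2.7°) tan(-18.288°) = 0.0156, H₀ = 1.5552 rad.
Bracket: H₀ sin φ sin δ + cos φ cos δ sin H₀ = 1.5552×0.04711×-0.31380 + 0.99889×0.94949×0.99988 = -0.022991 + 0.948322 = 0.925331.
Inverse-square distance factor (a/d)² = 0.9522² = 0.906685.
Q̄ = (S₀/π) × 0.906685 × [bracket] = (589/π) × 0.906685 × 0.925331 = 157.3 W/m².

Q̄ ≈ 157 W/m²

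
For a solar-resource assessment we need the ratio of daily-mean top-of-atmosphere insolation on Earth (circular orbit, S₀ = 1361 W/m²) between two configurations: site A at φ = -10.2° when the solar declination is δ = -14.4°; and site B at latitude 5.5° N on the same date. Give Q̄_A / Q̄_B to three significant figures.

— Configuration A (φ=-10.2°):
cos H₀ = −tan(-10.2°) tan(-14.400°) = -0.0462, H₀ = 1.6170 rad.
Bracket: H₀ sin φ sin δ + cos φ cos δ sin H₀ = 1.6170×-0.17708×-0.24869 + 0.98420×0.96858×0.99893 = 0.071209 + 0.952256 = 1.023465.
Q̄ = (S₀/π) × [bracket] = (1361/π) × 1.023465 = 443.39 W/m².
— Configuration B (φ=+5.5°):
cos H₀ = −tan(+5.5°) tan(-14.400°) = 0.0247, H₀ = 1.5461 rad.
Bracket: H₀ sin φ sin δ + cos φ cos δ sin H₀ = 1.5461×0.09585×-0.24869 + 0.99540×0.96858×0.99969 = -0.036854 + 0.963826 = 0.926972.
Q̄ = (S₀/π) × [bracket] = (1361/π) × 0.926972 = 401.58 W/m².
Ratio Q̄_A / Q̄_B = 443.39 / 401.58 = 1.104.

Q̄_A / Q̄_B ≈ 1.10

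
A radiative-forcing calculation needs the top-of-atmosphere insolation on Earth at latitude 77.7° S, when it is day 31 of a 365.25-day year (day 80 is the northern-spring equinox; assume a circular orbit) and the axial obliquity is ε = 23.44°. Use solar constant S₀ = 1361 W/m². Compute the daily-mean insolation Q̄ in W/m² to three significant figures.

Q̄ ≈ 395 W/m²

Solar longitude: λ_s = 360° × (31 − 80)/365.25 = -48.296°, i.e. -48.296° + 360° = 311.704°.
sin δ = sin 23.44° × sin 311.704° = -0.29698, so δ = -17.277°.
cos H₀ = −tan(-77.7°) tan(-17.277°) = -1.4265 ≤ −1 ⇒ polar day, H₀ = π.
Bracket: H₀ sin φ sin δ + cos φ cos δ sin H₀ = 3.1416×-0.97705×-0.29698 + 0.21303×0.95488×0.00000 = 0.911580 + 0.000000 = 0.911580.
Q̄ = (S₀/π) × [bracket] = (1361/π) × 0.911580 = 394.9 W/m².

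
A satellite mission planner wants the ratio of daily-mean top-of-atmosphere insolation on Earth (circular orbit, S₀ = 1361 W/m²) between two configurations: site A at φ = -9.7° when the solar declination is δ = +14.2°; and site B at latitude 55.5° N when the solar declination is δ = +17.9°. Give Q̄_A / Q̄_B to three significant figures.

Q̄_A / Q̄_B ≈ 0.894

— Configuration A (φ=-9.7°):
cos H₀ = −tan(-9.7°) tan(+14.200°) = 0.0433, H₀ = 1.5275 rad.
Bracket: H₀ sin φ sin δ + cos φ cos δ sin H₀ = 1.5275×-0.16849×0.24531 + 0.98570×0.96945×0.99906 = -0.063135 + 0.954689 = 0.891554.
Q̄ = (S₀/π) × [bracket] = (1361/π) × 0.891554 = 386.24 W/m².
— Configuration B (φ=+55.5°):
cos H₀ = −tan(+55.5°) tan(+17.900°) = -0.4700, H₀ = 2.0600 rad.
Bracket: H₀ sin φ sin δ + cos φ cos δ sin H₀ = 2.0600×0.82413×0.30736 + 0.56641×0.95159×0.88269 = 0.521807 + 0.475761 = 0.997568.
Q̄ = (S₀/π) × [bracket] = (1361/π) × 0.997568 = 432.17 W/m².
Ratio Q̄_A / Q̄_B = 386.24 / 432.17 = 0.8937.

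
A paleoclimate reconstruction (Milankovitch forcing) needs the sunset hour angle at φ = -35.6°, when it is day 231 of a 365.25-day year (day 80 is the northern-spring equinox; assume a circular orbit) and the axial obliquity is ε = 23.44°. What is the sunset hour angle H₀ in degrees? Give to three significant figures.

Solar longitude: λ_s = 360° × (231 − 80)/365.25 = 148.830°.
sin δ = sin 23.44° × sin 148.830° = 0.20589, so δ = +11.882°.
cos H₀ = −tan φ · tan δ = −tan(-35.6°) × tan(+11.882°) = 0.1506, so H₀ = 1.4196 rad = 81.34°.

H₀ = 81.3°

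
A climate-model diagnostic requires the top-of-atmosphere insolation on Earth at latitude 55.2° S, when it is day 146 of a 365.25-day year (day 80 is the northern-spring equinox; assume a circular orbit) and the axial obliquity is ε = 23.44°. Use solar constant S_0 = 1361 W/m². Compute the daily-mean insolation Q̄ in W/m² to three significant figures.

Solar longitude: L_s = 360° × (146 − 80)/365.25 = 65.051°.
sin δ = sin 23.44° × sin 65.051° = 0.36067, so δ = +21.141°.
cos h₀ = −tan(-55.2°) tan(+21.141°) = 0.5564, h₀ = 0.9808 rad.
Bracket: h₀ sin ϕ sin δ + cos ϕ cos δ sin h₀ = 0.9808×-0.82115×0.36067 + 0.57071×0.93269×0.83093 = -0.290478 + 0.442300 = 0.151822.
Q̄ = (S_0/π) × [bracket] = (1361/π) × 0.151822 = 65.77 W/m².

Q̄ ≈ 65.8 W/m²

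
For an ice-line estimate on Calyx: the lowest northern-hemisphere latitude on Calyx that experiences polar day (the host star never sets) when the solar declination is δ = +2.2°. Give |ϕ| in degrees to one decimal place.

|ϕ| = 87.8°

Polar day requires cos h₀ = −tan ϕ tan δ ≤ −1, i.e. tan ϕ tan δ ≥ 1.
The boundary is |tan ϕ| · |tan δ| = 1, so |ϕ| = 90° − |δ| = 90° − 2.2° = 87.8° in the northern hemisphere.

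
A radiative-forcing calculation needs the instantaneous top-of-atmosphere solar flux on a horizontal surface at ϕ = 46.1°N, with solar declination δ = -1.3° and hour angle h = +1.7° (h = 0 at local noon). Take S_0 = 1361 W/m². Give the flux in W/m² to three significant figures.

921 W/m²

cos θ_z = sin ϕ sin δ + cos ϕ cos δ cos h = -0.016347 + 0.692918 = 0.676571.
Flux = S_0 · cos θ_z = 1361 × 0.676571 = 920.8 W/m².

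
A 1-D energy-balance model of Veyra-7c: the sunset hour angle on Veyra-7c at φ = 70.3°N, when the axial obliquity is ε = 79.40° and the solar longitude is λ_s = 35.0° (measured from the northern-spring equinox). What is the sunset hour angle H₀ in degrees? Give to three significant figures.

H₀ = 180°

Solar declination: sin δ = sin ε · sin λ_s = sin 79.40° × sin 35.0° = 0.56379, so δ = +34.318°.
Sunrise equation: cos H₀ = −tan φ · tan δ = -1.9065 ≤ −1, so the host star never sets (polar day) and H₀ = π.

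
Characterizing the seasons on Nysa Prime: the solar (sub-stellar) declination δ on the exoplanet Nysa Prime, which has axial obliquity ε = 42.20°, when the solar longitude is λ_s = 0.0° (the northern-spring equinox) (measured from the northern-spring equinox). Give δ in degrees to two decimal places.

δ = +0.00°

sin δ = sin ε · sin λ_s = sin 42.20° × sin 0.0° = 0.000000.
δ = arcsin(0.000000) = +0.00°.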